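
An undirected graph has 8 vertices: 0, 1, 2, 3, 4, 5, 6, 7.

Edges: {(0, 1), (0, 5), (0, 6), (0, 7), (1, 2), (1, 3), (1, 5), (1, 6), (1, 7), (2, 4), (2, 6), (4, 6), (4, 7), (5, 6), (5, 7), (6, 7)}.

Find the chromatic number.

5

0, 1, 5, 6, 7 are mutually adjacent (a clique of size 5), so at least 5 colors are needed.
5 colors suffice: color a → {3, 6}; color b → {1, 4}; color c → {2, 7}; color d → {0}; color e → {5}. Each edge has distinct colors on its endpoints.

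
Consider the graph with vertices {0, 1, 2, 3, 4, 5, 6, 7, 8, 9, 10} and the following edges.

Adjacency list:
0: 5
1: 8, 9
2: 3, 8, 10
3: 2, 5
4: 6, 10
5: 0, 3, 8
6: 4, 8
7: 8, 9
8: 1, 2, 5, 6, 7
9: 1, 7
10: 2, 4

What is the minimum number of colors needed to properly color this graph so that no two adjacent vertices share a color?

3

The cycle 10-2-8-6-4-10 has odd length 5, so it cannot be 2-colored; at least 3 colors are needed.
3 colors suffice: color red → {0, 3, 4, 8, 9}; color blue → {1, 2, 5, 6, 7}; color green → {10}. No two adjacent vertices share a color.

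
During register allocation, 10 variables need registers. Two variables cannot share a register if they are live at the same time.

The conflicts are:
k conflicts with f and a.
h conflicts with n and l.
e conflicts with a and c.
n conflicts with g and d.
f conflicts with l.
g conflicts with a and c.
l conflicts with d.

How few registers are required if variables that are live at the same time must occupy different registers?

3

The cycle g-n-d-l-f-k-a-g has odd length 7, so it cannot be 2-colored; at least 3 registers are needed.
A valid assignment using 3 registers: k=3, h=2, e=2, n=1, f=2, g=2, l=1, d=2, a=1, c=1. Each listed conflict is separated.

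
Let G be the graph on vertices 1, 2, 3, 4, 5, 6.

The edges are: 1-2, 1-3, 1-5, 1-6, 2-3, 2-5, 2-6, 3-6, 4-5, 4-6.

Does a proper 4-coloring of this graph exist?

The chromatic number is 4. 1, 2, 3, 6 are pairwise adjacent (a clique of size 4), so at least 4 colors are needed.
4 colors suffice: color red → {1, 4}; color blue → {2}; color green → {5, 6}; color yellow → {3}.
That is already a proper 4-coloring.

Yes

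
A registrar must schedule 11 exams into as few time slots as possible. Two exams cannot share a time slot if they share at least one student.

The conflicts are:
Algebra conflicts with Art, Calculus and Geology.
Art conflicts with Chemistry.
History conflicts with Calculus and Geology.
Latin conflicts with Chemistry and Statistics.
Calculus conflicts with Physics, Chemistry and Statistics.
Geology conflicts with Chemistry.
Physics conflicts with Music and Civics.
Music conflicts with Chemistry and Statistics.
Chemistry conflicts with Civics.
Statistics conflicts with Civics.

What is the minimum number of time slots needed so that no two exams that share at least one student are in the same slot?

2

History and Geology conflict, so at least 2 time slots are needed.
Using 2 time slots: Algebra=1, Art=2, History=1, Latin=2, Calculus=2, Geology=2, Physics=1, Music=2, Chemistry=1, Statistics=1, Civics=2. Each listed conflict is separated.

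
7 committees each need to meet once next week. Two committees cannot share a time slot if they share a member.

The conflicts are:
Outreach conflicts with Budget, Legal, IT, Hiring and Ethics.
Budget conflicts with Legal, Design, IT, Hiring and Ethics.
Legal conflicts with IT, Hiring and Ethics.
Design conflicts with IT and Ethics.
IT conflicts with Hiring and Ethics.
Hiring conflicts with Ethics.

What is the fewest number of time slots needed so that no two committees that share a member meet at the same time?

Outreach, Budget, Legal, IT, Hiring, Ethics are mutually in conflict, so at least 6 time slots are needed.
6 time slots suffice: Outreach=4, Budget=2, Legal=6, Design=4, IT=1, Hiring=5, Ethics=3. No two conflicting committees share a time slot.

6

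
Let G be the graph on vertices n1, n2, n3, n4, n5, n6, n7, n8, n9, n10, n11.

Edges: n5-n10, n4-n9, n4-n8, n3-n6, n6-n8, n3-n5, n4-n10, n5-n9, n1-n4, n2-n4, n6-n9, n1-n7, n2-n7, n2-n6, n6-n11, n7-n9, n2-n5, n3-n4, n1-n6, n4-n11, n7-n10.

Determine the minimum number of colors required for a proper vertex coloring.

2

n4 and n9 are adjacent, so at least 2 colors are needed.
One proper 2-coloring: n1=2, n2=2, n3=2, n4=1, n5=1, n6=1, n7=1, n8=2, n9=2, n10=2, n11=2. No two adjacent vertices share a color.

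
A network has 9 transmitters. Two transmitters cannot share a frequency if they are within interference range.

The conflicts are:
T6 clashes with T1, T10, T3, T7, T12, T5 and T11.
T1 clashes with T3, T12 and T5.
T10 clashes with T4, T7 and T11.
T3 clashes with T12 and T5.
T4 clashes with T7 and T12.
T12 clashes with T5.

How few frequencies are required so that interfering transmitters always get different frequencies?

T6, T1, T3, T12, T5 are mutually in conflict, so at least 5 frequencies are needed.
5 frequencies suffice: T6=1, T1=4, T10=2, T3=3, T4=1, T7=3, T12=2, T5=5, T11=3. No two conflicting transmitters share a frequency.

5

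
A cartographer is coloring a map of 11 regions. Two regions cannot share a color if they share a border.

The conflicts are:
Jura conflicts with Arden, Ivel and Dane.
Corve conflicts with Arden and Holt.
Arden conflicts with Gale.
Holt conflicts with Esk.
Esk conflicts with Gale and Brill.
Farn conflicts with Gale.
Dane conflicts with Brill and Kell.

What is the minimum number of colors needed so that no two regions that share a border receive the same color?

3

The cycle Corve-Arden-Gale-Esk-Holt-Corve has odd length 5, so it cannot be 2-colored; at least 3 colors are needed.
3 colors suffice: Jura=2, Corve=2, Arden=1, Holt=3, Esk=1, Farn=1, Ivel=1, Dane=1, Gale=2, Brill=2, Kell=2. No two conflicting regions share a color.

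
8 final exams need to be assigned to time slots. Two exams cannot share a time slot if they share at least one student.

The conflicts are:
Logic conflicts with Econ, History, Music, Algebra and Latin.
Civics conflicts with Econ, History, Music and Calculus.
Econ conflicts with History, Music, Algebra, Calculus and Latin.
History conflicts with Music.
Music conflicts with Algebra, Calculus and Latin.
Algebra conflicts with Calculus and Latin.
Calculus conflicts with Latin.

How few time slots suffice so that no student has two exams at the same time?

Logic, Econ, Music, Algebra, Latin pairwise conflict, so at least 5 time slots are needed.
5 time slots suffice: time slot 1 → {Econ}; time slot 2 → {Music}; time slot 3 → {Civics, Latin}; time slot 4 → {Logic, Calculus}; time slot 5 → {History, Algebra}. Each listed conflict is separated.

5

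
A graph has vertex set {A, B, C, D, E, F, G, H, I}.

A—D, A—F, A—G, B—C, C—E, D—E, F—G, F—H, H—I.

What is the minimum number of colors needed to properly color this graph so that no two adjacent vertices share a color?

A, F, G are pairwise adjacent, so at least 3 colors are needed.
3 colors suffice: A=blue, B=blue, C=red, D=red, E=blue, F=red, G=green, H=blue, I=red. Each edge has distinct colors on its endpoints.

3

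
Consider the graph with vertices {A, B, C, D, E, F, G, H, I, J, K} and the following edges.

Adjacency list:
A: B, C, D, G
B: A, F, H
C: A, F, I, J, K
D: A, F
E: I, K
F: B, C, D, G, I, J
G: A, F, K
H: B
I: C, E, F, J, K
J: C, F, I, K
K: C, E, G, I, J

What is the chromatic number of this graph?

C, F, I, J are pairwise adjacent (a clique of size 4), so at least 4 colors are needed.
4 colors suffice: color 1 → {A, F, H, K}; color 2 → {B, D, G, I}; color 3 → {C, E}; color 4 → {J}. Each edge has distinct colors on its endpoints.

4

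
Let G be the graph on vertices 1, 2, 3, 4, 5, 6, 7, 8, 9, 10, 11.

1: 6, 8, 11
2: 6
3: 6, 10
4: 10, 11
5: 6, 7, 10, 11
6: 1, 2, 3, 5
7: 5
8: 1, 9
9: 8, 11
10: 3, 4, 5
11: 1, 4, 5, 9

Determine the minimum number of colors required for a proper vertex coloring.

2

1 and 6 are adjacent, so at least 2 colors are needed.
2 colors suffice: color red → {6, 7, 8, 10, 11}; color blue → {1, 2, 3, 4, 5, 9}. Every edge joins two different colors.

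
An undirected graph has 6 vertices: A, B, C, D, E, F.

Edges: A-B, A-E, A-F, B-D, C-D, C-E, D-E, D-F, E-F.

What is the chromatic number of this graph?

C, D, E are mutually adjacent, so at least 3 colors are needed.
3 colors suffice: color red → {B, E}; color blue → {A, D}; color green → {C, F}. No two adjacent vertices share a color.

3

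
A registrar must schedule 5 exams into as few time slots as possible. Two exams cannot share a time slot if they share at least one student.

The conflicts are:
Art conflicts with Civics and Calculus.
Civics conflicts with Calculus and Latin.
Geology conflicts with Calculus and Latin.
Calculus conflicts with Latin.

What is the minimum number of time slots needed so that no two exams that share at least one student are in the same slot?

3

Art, Civics, Calculus are mutually in conflict, so at least 3 time slots are needed.
3 time slots suffice: time slot 1 → {Calculus}; time slot 2 → {Art, Latin}; time slot 3 → {Civics, Geology}. No two conflicting exams share a time slot.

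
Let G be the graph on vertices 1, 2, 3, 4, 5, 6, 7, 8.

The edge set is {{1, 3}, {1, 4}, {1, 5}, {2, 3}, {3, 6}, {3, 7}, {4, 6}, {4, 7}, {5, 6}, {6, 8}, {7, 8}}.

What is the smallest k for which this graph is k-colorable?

2

3 and 7 are adjacent, so at least 2 colors are needed.
A valid assignment using 2 colors: 1=blue, 2=blue, 3=red, 4=red, 5=red, 6=blue, 7=blue, 8=red. Every edge joins two different colors.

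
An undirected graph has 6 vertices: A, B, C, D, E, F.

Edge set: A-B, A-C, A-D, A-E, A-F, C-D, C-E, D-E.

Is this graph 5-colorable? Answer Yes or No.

Yes

The chromatic number is 4. A, C, D, E are pairwise adjacent (a clique of size 4), so at least 4 colors are needed.
4 colors suffice: A=1, B=2, C=3, D=2, E=4, F=2.
Since 5 ≥ 4, a proper 5-coloring certainly exists.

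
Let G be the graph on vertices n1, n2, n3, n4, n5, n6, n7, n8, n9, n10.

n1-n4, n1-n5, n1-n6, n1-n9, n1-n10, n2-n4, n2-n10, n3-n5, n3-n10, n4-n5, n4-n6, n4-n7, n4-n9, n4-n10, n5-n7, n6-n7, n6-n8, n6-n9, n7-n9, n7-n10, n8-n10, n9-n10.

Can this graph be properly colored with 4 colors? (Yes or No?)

Yes

The chromatic number is 4. n4, n7, n9, n10 are pairwise adjacent (a clique of size 4), so at least 4 colors are needed.
4 colors suffice: color 1 → {n3, n4, n8}; color 2 → {n5, n6, n10}; color 3 → {n1, n2, n7}; color 4 → {n9}.
That is already a proper 4-coloring.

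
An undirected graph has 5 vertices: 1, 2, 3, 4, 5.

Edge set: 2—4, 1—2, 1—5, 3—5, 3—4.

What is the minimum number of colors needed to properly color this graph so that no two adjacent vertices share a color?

3

The cycle 5-3-4-2-1-5 has odd length 5, so it cannot be 2-colored; at least 3 colors are needed.
One proper 3-coloring: 1=a, 2=b, 3=c, 4=a, 5=b. Each edge has distinct colors on its endpoints.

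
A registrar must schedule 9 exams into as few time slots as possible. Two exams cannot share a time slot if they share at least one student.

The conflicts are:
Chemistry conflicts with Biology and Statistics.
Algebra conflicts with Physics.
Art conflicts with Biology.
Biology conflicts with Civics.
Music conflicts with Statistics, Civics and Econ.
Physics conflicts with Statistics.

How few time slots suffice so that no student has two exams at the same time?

3

The cycle Civics-Biology-Chemistry-Statistics-Music-Civics has odd length 5, so it cannot be 2-colored; at least 3 time slots are needed.
3 time slots suffice: Chemistry=2, Algebra=1, Art=2, Biology=1, Music=2, Physics=2, Statistics=1, Civics=3, Econ=1. Each listed conflict is separated.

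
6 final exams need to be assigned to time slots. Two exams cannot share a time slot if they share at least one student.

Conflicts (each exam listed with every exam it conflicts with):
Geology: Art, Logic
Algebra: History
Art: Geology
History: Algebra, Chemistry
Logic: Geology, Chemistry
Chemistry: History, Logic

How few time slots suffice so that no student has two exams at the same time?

2

History and Chemistry conflict, so at least 2 time slots are needed.
2 time slots suffice: time slot 1 → {Geology, Algebra, Chemistry}; time slot 2 → {Art, History, Logic}. No two conflicting exams share a time slot.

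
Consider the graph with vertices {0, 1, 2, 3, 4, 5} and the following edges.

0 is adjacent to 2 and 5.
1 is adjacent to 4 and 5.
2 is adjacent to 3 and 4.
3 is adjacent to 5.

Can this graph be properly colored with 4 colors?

The chromatic number is 3. The cycle 0-5-1-4-2-0 has odd length 5, so it cannot be 2-colored; at least 3 colors are needed.
One proper 3-coloring: 0=b, 1=b, 2=a, 3=b, 4=c, 5=a.
Since 4 ≥ 3, a proper 4-coloring certainly exists.

Yes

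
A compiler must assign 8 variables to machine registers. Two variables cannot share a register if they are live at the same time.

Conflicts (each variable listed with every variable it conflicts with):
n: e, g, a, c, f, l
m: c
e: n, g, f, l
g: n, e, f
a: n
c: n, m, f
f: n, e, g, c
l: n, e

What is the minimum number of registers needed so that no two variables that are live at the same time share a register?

n, e, g, f all conflict with each other, so at least 4 registers are needed.
4 registers suffice: n=1, m=1, e=2, g=4, a=2, c=2, f=3, l=3. Each listed conflict is separated.

4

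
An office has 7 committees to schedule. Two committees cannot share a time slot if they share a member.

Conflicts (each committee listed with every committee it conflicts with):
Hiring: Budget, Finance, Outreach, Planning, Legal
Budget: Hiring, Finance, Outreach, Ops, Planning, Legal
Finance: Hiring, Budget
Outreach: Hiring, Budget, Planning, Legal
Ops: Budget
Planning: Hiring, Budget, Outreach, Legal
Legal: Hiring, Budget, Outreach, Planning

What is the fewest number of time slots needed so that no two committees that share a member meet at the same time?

Hiring, Budget, Outreach, Planning, Legal are mutually in conflict, so at least 5 time slots are needed.
A valid assignment using 5 time slots: Hiring=2, Budget=1, Finance=3, Outreach=5, Ops=2, Planning=3, Legal=4. Each listed conflict is separated.

5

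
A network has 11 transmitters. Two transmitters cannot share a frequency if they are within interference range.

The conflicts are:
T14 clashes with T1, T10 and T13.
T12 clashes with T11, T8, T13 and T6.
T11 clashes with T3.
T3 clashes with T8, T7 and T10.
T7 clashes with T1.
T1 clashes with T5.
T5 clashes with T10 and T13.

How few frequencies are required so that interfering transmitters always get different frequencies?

The cycle T7-T1-T5-T10-T3-T7 has odd length 5, so it cannot be 2-colored; at least 3 frequencies are needed.
A valid assignment using 3 frequencies: T14=3, T12=1, T11=2, T3=1, T8=2, T7=2, T1=1, T5=3, T10=2, T13=2, T6=2. No two conflicting transmitters share a frequency.

3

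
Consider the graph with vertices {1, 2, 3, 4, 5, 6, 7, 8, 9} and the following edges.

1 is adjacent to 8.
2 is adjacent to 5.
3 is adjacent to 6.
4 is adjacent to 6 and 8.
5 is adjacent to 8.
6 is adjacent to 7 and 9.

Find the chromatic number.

2

6 and 9 are adjacent, so at least 2 colors are needed.
2 colors suffice: 1=blue, 2=red, 3=blue, 4=blue, 5=blue, 6=red, 7=blue, 8=red, 9=blue. Each edge has distinct colors on its endpoints.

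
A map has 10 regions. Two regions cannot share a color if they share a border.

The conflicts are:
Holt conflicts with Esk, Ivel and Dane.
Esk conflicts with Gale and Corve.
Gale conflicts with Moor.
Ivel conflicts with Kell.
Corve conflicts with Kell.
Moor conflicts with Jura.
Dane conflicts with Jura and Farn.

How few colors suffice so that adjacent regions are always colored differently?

3

The cycle Esk-Holt-Ivel-Kell-Corve-Esk has odd length 5, so it cannot be 2-colored; at least 3 colors are needed.
3 colors suffice: color 1 → {Holt, Kell, Moor, Farn}; color 2 → {Esk, Ivel, Dane}; color 3 → {Gale, Corve, Jura}. Every pair that conflicts lands in different colors.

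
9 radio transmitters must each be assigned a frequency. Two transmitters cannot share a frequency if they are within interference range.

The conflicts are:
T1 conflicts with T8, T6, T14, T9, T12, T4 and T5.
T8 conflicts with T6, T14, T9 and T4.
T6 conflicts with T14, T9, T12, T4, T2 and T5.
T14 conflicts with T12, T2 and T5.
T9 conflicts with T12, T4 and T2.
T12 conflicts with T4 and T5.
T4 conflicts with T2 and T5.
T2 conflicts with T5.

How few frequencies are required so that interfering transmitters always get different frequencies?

T1, T8, T6, T9, T4 all conflict with each other, so at least 5 frequencies are needed.
5 frequencies suffice: frequency 1 → {T6}; frequency 2 → {T1, T2}; frequency 3 → {T14, T4}; frequency 4 → {T8, T12}; frequency 5 → {T9, T5}. No two conflicting transmitters share a frequency.

5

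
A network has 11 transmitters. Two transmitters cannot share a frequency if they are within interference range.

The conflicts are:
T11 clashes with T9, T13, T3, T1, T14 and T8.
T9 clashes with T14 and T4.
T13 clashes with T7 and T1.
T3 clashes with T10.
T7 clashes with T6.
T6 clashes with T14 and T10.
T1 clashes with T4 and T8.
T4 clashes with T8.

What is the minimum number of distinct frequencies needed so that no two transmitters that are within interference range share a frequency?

3

T11, T9, T14 all conflict with each other, so at least 3 frequencies are needed.
A valid assignment using 3 frequencies: T11=1, T9=3, T13=3, T3=3, T7=2, T6=1, T1=2, T14=2, T10=2, T4=1, T8=3. No two conflicting transmitters share a frequency.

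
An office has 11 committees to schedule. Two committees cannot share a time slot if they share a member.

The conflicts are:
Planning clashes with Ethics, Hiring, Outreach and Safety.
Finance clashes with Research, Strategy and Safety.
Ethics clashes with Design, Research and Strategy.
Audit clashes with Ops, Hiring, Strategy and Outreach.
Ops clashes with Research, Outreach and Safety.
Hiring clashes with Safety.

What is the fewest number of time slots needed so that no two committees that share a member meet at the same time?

3

Planning, Hiring, Safety all conflict with each other, so at least 3 time slots are needed.
A valid assignment using 3 time slots: Planning=1, Finance=1, Ethics=2, Design=1, Audit=2, Ops=1, Hiring=3, Research=3, Strategy=3, Outreach=3, Safety=2. Each listed conflict is separated.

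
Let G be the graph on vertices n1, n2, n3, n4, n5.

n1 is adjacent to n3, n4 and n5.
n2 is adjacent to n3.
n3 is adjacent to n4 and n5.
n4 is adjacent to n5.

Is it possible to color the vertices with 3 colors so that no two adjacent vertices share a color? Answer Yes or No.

No

n1, n3, n4, n5 are pairwise adjacent (a clique of size 4), so at least 4 colors are needed.
So 3 colors are not enough.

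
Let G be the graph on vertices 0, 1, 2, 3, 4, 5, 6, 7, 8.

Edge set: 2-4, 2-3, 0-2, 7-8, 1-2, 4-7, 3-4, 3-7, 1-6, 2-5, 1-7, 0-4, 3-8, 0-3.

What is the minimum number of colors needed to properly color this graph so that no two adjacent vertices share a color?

0, 2, 3, 4 are mutually adjacent (a clique of size 4), so at least 4 colors are needed.
4 colors suffice: 0=yellow, 1=red, 2=blue, 3=red, 4=green, 5=red, 6=blue, 7=blue, 8=green. Every edge joins two different colors.

4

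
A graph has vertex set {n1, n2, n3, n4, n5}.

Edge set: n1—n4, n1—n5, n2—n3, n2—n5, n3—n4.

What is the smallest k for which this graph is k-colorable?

3

The cycle n1-n4-n3-n2-n5-n1 has odd length 5, so it cannot be 2-colored; at least 3 colors are needed.
3 colors suffice: n1=1, n2=3, n3=1, n4=2, n5=2. Every edge joins two different colors.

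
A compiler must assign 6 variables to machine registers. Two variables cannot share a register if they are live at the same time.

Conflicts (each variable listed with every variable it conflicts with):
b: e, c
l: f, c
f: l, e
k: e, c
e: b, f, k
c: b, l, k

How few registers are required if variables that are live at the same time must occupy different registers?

The cycle b-c-l-f-e-b has odd length 5, so it cannot be 2-colored; at least 3 registers are needed.
3 registers suffice: register 1 → {e, c}; register 2 → {b, l, k}; register 3 → {f}. Each listed conflict is separated.

3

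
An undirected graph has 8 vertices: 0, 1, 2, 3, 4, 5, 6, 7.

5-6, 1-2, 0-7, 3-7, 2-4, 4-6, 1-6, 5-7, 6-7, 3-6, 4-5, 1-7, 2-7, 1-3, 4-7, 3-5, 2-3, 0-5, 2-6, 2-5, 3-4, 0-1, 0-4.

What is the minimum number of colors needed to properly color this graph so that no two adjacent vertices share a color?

6

2, 3, 4, 5, 6, 7 form a clique, so at least 6 colors are needed.
6 colors suffice: color a → {7}; color b → {0, 3}; color c → {1, 5}; color d → {6}; color e → {4}; color f → {2}. Every edge joins two different colors.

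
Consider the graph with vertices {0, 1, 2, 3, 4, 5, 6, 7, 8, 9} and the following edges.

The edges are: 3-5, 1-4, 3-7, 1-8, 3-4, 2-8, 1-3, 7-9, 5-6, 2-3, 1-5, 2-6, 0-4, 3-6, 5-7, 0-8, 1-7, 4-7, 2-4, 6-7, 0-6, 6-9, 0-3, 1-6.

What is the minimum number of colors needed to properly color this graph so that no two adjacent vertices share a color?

5

1, 3, 5, 6, 7 are mutually adjacent (a clique of size 5), so at least 5 colors are needed.
5 colors suffice: color red → {3, 8, 9}; color blue → {4, 6}; color green → {0, 2, 7}; color yellow → {1}; color purple → {5}. Every edge joins two different colors.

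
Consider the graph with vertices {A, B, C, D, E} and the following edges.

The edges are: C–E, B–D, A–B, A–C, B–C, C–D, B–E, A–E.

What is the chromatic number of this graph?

A, B, C, E form a clique, so at least 4 colors are needed.
4 colors suffice: color 1 → {B}; color 2 → {C}; color 3 → {A, D}; color 4 → {E}. Every edge joins two different colors.

4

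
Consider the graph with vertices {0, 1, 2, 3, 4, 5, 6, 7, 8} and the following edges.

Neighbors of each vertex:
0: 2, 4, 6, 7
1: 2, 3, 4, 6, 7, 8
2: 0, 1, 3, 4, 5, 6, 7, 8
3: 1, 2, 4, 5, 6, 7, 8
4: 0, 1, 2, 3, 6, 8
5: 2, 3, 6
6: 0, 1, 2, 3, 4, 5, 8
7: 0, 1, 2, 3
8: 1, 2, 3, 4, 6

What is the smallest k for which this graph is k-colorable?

1, 2, 3, 4, 6, 8 form a clique, so at least 6 colors are needed.
One proper 6-coloring: 0=green, 1=purple, 2=red, 3=green, 4=yellow, 5=yellow, 6=blue, 7=blue, 8=orange. Every edge joins two different colors.

6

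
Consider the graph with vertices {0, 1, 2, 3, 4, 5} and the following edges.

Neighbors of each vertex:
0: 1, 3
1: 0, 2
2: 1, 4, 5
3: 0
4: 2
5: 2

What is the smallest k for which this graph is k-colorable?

0 and 1 are adjacent, so at least 2 colors are needed.
One proper 2-coloring: 0=red, 1=blue, 2=red, 3=blue, 4=blue, 5=blue. Each edge has distinct colors on its endpoints.

2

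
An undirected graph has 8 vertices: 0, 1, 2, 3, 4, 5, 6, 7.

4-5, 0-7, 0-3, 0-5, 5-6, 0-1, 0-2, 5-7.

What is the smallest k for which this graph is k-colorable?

3

0, 5, 7 are pairwise adjacent, so at least 3 colors are needed.
3 colors suffice: color a → {0, 4, 6}; color b → {1, 2, 3, 5}; color c → {7}. No two adjacent vertices share a color.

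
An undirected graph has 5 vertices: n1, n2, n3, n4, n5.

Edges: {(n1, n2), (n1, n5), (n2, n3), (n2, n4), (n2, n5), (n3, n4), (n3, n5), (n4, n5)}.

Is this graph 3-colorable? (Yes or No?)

No

n2, n3, n4, n5 are mutually adjacent (a clique of size 4), so at least 4 colors are needed.
So 3 colors are not enough.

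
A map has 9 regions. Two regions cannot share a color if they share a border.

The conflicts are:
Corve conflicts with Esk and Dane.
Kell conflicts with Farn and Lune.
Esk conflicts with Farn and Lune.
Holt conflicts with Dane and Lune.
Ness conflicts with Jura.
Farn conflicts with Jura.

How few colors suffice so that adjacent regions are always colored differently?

The cycle Corve-Dane-Holt-Lune-Esk-Corve has odd length 5, so it cannot be 2-colored; at least 3 colors are needed.
3 colors suffice: Corve=3, Kell=2, Esk=2, Holt=2, Dane=1, Ness=1, Farn=1, Lune=1, Jura=2. No two conflicting regions share a color.

3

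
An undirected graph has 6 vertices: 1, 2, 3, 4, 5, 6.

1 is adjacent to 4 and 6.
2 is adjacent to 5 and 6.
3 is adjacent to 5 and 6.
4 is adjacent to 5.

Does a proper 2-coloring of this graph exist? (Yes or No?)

No

The cycle 1-6-3-5-4-1 has odd length 5, so it cannot be 2-colored; at least 3 colors are needed.
So 2 colors are not enough.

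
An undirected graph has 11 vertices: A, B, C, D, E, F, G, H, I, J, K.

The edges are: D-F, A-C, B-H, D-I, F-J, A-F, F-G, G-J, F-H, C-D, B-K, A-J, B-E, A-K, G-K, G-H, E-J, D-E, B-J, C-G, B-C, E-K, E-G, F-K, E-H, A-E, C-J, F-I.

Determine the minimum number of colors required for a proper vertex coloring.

3

D, F, I are pairwise adjacent, so at least 3 colors are needed.
3 colors suffice: color 1 → {C, E, F}; color 2 → {D, H, J, K}; color 3 → {A, B, G, I}. Every edge joins two different colors.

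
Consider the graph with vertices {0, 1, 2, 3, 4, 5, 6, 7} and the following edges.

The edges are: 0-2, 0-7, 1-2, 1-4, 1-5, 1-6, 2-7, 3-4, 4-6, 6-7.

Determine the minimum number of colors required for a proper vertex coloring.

1, 4, 6 are pairwise adjacent, so at least 3 colors are needed.
A valid assignment using 3 colors: 0=c, 1=a, 2=b, 3=a, 4=c, 5=b, 6=b, 7=a. Each edge has distinct colors on its endpoints.

3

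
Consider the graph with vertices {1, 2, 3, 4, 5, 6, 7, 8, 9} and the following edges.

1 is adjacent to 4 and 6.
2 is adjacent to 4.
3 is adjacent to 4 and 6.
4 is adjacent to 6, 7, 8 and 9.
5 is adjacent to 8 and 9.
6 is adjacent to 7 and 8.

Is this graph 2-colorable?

No

1, 4, 6 are pairwise adjacent, so at least 3 colors are needed.
So 2 colors are not enough.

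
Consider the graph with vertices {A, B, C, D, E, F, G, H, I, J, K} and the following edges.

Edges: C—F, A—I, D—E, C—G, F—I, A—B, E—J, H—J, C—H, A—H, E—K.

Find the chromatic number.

3

The cycle C-H-A-I-F-C has odd length 5, so it cannot be 2-colored; at least 3 colors are needed.
One proper 3-coloring: A=1, B=2, C=1, D=2, E=1, F=3, G=2, H=2, I=2, J=3, K=2. Each edge has distinct colors on its endpoints.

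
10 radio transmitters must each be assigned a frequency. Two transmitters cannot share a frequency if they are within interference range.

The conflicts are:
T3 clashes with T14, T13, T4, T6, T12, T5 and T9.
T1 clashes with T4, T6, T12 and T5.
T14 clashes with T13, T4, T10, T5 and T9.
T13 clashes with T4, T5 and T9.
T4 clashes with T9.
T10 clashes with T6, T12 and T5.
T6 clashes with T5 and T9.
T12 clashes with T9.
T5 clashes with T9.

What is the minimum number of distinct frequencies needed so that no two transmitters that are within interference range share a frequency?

T3, T14, T13, T4, T9 pairwise conflict, so at least 5 frequencies are needed.
Using 5 frequencies: T3=2, T1=1, T14=4, T13=5, T4=3, T10=1, T6=4, T12=3, T5=3, T9=1. No two conflicting transmitters share a frequency.

5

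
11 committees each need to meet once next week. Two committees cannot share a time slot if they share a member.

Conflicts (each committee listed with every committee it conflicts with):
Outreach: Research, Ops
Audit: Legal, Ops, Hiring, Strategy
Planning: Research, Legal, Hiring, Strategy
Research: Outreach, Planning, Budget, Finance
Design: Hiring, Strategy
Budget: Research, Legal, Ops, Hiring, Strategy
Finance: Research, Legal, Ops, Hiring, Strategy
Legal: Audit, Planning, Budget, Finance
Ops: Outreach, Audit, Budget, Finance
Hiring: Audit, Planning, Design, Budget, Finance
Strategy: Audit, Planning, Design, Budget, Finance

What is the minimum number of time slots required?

2

Research and Finance conflict, so at least 2 time slots are needed.
2 time slots suffice: Outreach=1, Audit=1, Planning=1, Research=2, Design=1, Budget=1, Finance=1, Legal=2, Ops=2, Hiring=2, Strategy=2. Each listed conflict is separated.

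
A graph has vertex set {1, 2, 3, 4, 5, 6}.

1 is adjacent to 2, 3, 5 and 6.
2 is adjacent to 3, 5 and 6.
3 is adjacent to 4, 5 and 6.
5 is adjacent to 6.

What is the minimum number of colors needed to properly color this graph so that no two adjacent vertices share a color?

5

1, 2, 3, 5, 6 are pairwise adjacent (a clique of size 5), so at least 5 colors are needed.
5 colors suffice: 1=yellow, 2=blue, 3=red, 4=blue, 5=purple, 6=green. Every edge joins two different colors.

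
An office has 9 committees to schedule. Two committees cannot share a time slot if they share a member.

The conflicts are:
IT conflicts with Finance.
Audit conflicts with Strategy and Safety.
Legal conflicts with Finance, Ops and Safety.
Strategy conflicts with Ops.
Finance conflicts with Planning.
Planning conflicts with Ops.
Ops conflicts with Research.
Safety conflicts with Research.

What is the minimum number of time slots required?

3

The cycle Audit-Safety-Research-Ops-Strategy-Audit has odd length 5, so it cannot be 2-colored; at least 3 time slots are needed.
Using 3 time slots: IT=2, Audit=3, Legal=2, Strategy=2, Finance=1, Planning=2, Ops=1, Safety=1, Research=2. Each listed conflict is separated.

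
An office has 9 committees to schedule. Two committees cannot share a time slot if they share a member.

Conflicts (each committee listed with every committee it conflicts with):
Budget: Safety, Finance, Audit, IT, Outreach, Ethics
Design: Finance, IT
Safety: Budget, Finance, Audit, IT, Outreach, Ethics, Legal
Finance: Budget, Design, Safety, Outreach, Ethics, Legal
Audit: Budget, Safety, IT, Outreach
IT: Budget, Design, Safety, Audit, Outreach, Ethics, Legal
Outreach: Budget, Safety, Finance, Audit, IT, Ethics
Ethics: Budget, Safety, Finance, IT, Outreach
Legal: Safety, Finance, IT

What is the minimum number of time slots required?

5

Budget, Safety, IT, Outreach, Ethics all conflict with each other, so at least 5 time slots are needed.
5 time slots suffice: Budget=3, Design=2, Safety=2, Finance=1, Audit=5, IT=1, Outreach=4, Ethics=5, Legal=3. Every pair that conflicts lands in different time slots.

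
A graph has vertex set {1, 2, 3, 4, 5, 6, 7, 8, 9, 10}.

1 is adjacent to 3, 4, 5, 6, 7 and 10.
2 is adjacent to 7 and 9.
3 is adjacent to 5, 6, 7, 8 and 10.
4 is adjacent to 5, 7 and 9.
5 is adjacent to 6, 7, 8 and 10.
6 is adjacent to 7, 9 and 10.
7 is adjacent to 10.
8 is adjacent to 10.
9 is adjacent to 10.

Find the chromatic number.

6

1, 3, 5, 6, 7, 10 are pairwise adjacent (a clique of size 6), so at least 6 colors are needed.
One proper 6-coloring: 1=d, 2=b, 3=f, 4=b, 5=a, 6=e, 7=c, 8=c, 9=a, 10=b. Every edge joins two different colors.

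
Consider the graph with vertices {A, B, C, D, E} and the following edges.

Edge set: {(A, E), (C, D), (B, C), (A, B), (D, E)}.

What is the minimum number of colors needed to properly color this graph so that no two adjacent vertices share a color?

The cycle D-E-A-B-C-D has odd length 5, so it cannot be 2-colored; at least 3 colors are needed.
3 colors suffice: color 1 → {A, C}; color 2 → {B, E}; color 3 → {D}. No two adjacent vertices share a color.

3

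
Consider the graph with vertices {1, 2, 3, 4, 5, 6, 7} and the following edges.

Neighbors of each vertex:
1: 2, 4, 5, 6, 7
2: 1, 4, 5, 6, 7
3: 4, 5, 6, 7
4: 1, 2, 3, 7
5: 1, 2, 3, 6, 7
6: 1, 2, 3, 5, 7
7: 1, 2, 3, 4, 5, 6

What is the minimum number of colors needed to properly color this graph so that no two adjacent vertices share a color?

1, 2, 5, 6, 7 are mutually adjacent (a clique of size 5), so at least 5 colors are needed.
5 colors suffice: color red → {7}; color blue → {2, 3}; color green → {1}; color yellow → {4, 5}; color purple → {6}. No two adjacent vertices share a color.

5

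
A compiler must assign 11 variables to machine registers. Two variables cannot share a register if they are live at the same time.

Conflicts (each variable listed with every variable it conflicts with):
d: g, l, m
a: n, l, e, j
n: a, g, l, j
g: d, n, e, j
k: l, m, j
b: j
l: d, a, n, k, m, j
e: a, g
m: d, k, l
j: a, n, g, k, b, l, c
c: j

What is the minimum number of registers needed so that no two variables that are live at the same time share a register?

a, n, l, j all conflict with each other, so at least 4 registers are needed.
4 registers suffice: register 1 → {d, e, j}; register 2 → {g, b, l, c}; register 3 → {a, m}; register 4 → {n, k}. Each listed conflict is separated.

4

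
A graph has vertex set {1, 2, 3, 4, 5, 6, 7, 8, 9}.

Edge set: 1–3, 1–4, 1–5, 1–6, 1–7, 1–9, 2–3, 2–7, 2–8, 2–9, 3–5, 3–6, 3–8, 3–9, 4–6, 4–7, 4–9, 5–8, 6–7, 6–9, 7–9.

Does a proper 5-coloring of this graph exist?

The chromatic number is 5. 1, 4, 6, 7, 9 are pairwise adjacent (a clique of size 5), so at least 5 colors are needed.
A valid assignment using 5 colors: 1=green, 2=green, 3=blue, 4=purple, 5=yellow, 6=yellow, 7=blue, 8=red, 9=red.
That is already a proper 5-coloring.

Yes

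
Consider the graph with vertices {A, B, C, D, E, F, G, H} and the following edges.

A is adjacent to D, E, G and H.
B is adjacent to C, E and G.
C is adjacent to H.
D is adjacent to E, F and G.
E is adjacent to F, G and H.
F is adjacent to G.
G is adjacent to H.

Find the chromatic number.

4

A, E, G, H form a clique, so at least 4 colors are needed.
A valid assignment using 4 colors: A=yellow, B=green, C=red, D=green, E=red, F=yellow, G=blue, H=green. No two adjacent vertices share a color.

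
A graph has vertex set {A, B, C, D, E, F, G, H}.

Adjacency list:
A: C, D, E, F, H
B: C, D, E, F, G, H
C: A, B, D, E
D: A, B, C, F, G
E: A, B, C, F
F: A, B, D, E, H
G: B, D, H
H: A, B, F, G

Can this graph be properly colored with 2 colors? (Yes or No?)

A, C, D are mutually adjacent, so at least 3 colors are needed.
So 2 colors are not enough.

No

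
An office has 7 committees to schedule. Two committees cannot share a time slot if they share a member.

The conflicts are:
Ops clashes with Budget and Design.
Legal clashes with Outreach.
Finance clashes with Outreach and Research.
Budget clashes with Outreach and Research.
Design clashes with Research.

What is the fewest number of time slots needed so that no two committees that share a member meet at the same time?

Ops and Budget conflict, so at least 2 time slots are needed.
2 time slots suffice: time slot 1 → {Legal, Finance, Budget, Design}; time slot 2 → {Ops, Outreach, Research}. Every pair that conflicts lands in different time slots.

2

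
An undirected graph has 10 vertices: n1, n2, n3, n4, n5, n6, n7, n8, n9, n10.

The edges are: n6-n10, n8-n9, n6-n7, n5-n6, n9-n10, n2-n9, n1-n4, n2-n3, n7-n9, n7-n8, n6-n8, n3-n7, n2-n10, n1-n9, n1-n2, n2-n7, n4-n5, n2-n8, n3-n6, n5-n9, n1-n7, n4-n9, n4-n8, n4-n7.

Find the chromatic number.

n2, n7, n8, n9 form a clique, so at least 4 colors are needed.
A valid assignment using 4 colors: n1=Y, n2=G, n3=Y, n4=G, n5=R, n6=B, n7=R, n8=Y, n9=B, n10=R. Every edge joins two different colors.

4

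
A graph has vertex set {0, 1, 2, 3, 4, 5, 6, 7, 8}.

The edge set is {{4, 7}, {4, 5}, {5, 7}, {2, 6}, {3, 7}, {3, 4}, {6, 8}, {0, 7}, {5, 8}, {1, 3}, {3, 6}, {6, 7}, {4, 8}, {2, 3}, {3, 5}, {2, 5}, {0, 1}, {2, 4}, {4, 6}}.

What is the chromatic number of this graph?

4

3, 4, 5, 7 are mutually adjacent (a clique of size 4), so at least 4 colors are needed.
A valid assignment using 4 colors: 0=a, 1=b, 2=c, 3=a, 4=b, 5=d, 6=d, 7=c, 8=a. No two adjacent vertices share a color.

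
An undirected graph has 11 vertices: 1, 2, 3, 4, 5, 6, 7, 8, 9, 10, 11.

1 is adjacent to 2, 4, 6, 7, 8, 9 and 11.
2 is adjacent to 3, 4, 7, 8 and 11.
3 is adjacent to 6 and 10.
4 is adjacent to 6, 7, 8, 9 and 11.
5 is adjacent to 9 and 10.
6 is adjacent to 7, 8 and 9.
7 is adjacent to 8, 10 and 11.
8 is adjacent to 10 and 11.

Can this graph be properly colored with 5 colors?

No

1, 2, 4, 7, 8, 11 are mutually adjacent (a clique of size 6), so at least 6 colors are needed.
So 5 colors are not enough.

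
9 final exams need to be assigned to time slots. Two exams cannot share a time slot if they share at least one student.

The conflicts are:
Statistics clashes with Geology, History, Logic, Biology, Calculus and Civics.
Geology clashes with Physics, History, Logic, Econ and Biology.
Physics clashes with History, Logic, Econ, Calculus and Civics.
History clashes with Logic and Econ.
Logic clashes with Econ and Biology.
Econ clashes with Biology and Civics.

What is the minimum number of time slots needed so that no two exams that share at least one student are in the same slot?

5

Geology, Physics, History, Logic, Econ pairwise conflict, so at least 5 time slots are needed.
Using 5 time slots: Statistics=2, Geology=3, Physics=4, History=5, Logic=1, Econ=2, Biology=4, Calculus=1, Civics=1. No two conflicting exams share a time slot.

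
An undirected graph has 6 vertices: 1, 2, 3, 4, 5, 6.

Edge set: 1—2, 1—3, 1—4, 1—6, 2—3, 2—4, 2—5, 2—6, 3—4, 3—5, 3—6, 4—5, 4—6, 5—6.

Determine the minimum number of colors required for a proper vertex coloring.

5

2, 3, 4, 5, 6 are mutually adjacent (a clique of size 5), so at least 5 colors are needed.
5 colors suffice: color red → {4}; color blue → {6}; color green → {2}; color yellow → {3}; color purple → {1, 5}. Each edge has distinct colors on its endpoints.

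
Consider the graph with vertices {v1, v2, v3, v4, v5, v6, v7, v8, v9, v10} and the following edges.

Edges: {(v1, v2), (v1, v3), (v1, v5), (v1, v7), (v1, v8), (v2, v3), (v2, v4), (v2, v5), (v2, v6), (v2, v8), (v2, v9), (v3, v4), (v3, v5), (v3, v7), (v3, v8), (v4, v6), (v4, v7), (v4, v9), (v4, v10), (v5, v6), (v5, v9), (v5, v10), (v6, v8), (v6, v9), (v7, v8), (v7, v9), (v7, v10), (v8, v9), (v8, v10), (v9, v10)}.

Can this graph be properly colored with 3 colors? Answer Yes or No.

v2, v4, v6, v9 form a clique, so at least 4 colors are needed.
So 3 colors are not enough.

No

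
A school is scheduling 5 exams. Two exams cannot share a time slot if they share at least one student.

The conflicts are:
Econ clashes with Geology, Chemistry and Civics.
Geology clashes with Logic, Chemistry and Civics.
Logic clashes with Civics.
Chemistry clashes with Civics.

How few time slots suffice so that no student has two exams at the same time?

4

Econ, Geology, Chemistry, Civics pairwise conflict, so at least 4 time slots are needed.
4 time slots suffice: time slot 1 → {Civics}; time slot 2 → {Geology}; time slot 3 → {Logic, Chemistry}; time slot 4 → {Econ}. Every pair that conflicts lands in different time slots.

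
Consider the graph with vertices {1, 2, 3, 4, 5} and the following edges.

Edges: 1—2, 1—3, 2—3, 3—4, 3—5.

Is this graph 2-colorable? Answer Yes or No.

No

1, 2, 3 are pairwise adjacent, so at least 3 colors are needed.
So 2 colors are not enough.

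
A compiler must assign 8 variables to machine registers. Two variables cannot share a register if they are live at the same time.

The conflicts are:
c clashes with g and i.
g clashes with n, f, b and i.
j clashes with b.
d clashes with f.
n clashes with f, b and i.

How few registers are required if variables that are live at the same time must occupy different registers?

g, n, f all conflict with each other, so at least 3 registers are needed.
3 registers suffice: register 1 → {g, j, d}; register 2 → {c, n}; register 3 → {f, b, i}. Each listed conflict is separated.

3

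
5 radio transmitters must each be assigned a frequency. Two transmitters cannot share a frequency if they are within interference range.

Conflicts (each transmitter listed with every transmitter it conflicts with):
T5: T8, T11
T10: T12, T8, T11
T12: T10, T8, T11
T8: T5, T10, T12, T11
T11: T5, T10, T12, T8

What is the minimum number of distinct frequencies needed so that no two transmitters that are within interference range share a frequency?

T10, T12, T8, T11 are mutually in conflict, so at least 4 frequencies are needed.
4 frequencies suffice: T5=3, T10=3, T12=4, T8=1, T11=2. Every pair that conflicts lands in different frequencies.

4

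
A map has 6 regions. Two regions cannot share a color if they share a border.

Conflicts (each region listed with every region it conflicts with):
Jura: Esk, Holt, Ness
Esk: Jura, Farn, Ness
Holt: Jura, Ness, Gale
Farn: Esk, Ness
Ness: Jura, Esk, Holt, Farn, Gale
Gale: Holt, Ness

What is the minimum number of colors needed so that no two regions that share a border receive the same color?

3

Holt, Ness, Gale all conflict with each other, so at least 3 colors are needed.
3 colors suffice: Jura=3, Esk=2, Holt=2, Farn=3, Ness=1, Gale=3. Each listed conflict is separated.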